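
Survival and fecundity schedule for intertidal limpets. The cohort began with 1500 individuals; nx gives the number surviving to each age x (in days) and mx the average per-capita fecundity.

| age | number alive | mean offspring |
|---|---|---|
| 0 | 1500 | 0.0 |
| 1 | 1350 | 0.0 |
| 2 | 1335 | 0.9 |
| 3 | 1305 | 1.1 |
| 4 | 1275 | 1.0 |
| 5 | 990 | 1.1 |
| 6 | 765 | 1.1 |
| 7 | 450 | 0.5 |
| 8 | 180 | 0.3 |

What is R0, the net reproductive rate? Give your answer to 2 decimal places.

lx = nx/n0 = nx/1500: 1, 0.9, 0.89, 0.87, 0.85, 0.66, 0.51, 0.3, 0.12
lx·mx by age: 0, 0, 0.801, 0.957, 0.85, 0.726, 0.561, 0.15, 0.036
R0 = Σ lx·mx = 4.081 → 4.08

4.08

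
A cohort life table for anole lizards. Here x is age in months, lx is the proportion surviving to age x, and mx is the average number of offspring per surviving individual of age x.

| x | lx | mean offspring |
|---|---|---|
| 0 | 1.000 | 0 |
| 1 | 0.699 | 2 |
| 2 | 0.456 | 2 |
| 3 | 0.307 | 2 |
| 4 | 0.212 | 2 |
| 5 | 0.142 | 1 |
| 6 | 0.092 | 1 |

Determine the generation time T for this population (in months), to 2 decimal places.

lx·mx: 0, 1.398, 0.912, 0.614, 0.424, 0.142, 0.092 → R0 = 3.582
x·lx·mx: 0, 1.398, 1.824, 1.842, 1.696, 0.71, 0.552 → Σ = 8.022
T = 8.022 / 3.582 = 2.239531… → 2.24

2.24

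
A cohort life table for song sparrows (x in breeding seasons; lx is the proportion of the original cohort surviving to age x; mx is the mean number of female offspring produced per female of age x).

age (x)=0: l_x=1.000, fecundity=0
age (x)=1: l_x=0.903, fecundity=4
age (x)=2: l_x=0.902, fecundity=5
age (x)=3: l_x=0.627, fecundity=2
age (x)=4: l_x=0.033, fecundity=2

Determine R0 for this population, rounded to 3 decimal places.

9.442

lx·mx by age: 0, 3.612, 4.51, 1.254, 0.066
R0 = Σ lx·mx = 9.442 → 9.442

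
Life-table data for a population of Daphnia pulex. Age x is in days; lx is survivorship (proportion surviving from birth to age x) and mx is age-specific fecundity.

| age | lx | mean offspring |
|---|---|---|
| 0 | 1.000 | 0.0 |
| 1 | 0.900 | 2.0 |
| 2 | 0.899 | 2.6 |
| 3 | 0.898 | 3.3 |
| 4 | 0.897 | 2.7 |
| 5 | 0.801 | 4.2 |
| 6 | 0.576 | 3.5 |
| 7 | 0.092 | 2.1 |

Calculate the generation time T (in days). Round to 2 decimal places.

3.66

lx·mx: 0, 1.8, 2.3374, 2.9634, 2.4219, 3.3642, 2.016, 0.1932 → R0 = 15.0961
x·lx·mx: 0, 1.8, 4.6748, 8.8902, 9.6876, 16.821, 12.096, 1.3524 → Σ = 55.322
T = 55.322 / 15.0961 = 3.664655… → 3.66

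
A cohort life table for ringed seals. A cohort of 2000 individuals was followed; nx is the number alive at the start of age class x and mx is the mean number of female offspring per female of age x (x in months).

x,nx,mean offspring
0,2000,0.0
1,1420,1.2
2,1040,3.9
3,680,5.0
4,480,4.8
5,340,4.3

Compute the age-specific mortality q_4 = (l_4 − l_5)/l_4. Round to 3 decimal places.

lx = nx/n0 = nx/2000: 1, 0.71, 0.52, 0.34, 0.24, 0.17
q_4 = (l_4 − l_5) / l_4 = (0.24 − 0.17) / 0.24
     = 0.07 / 0.24 = 0.291667… → 0.292

0.292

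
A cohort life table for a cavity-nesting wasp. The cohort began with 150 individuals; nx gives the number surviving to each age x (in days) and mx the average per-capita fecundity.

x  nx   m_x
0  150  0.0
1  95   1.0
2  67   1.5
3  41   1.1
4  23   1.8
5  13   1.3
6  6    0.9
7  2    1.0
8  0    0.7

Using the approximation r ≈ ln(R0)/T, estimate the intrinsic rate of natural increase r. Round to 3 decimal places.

lx = nx/n0 = nx/150: 1, 0.63333…, 0.44667…, 0.27333…, 0.15333…, 0.08667…, 0.04, 0.01333…, 0
R0 = Σ lx·mx = 0 + 0.63333… + 0.67… + 0.30067… + 0.276… + 0.11267… + 0.036 + 0.01333… + 0 = 2.042…
Σ x·lx·mx = 4.852…; T = 4.852…/2.042… = 2.3761…
r ≈ ln(R0)/T = ln(2.042…)/2.3761… = 0.30046… → 0.300

0.300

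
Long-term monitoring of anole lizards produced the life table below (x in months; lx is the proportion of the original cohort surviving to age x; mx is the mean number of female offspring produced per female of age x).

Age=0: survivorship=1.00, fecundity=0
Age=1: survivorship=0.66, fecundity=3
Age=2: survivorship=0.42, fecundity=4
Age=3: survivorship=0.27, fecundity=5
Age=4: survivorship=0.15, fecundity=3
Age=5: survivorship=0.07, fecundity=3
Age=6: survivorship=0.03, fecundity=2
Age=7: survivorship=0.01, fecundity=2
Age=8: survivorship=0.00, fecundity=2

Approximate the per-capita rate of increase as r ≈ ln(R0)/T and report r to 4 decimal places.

0.7895

R0 = Σ lx·mx = 0 + 1.98 + 1.68 + 1.35 + 0.45 + 0.21 + 0.06 + 0.02 + 0 = 5.75
Σ x·lx·mx = 12.74; T = 12.74/5.75 = 2.21565…
r ≈ ln(R0)/T = ln(5.75)/2.21565… = 0.789474… → 0.7895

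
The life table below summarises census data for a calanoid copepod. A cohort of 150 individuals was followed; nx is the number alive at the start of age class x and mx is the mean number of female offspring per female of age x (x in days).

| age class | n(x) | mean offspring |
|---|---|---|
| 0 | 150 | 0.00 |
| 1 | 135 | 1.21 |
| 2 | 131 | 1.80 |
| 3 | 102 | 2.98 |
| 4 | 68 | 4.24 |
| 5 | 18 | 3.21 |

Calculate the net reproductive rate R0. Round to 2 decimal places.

6.99

lx = nx/n0 = nx/150: 1, 0.9, 0.87333…, 0.68, 0.45333…, 0.12
lx·mx by age: 0, 1.089, 1.572…, 2.0264, 1.922133…, 0.3852
R0 = Σ lx·mx = 6.994733… → 6.99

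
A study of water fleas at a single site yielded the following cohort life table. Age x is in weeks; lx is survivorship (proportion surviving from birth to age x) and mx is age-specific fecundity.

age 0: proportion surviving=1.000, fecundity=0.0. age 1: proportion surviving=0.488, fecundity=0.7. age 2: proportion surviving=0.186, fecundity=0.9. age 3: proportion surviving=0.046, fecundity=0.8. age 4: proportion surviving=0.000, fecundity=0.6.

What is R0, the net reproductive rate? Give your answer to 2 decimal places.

lx·mx by age: 0, 0.3416, 0.1674, 0.0368, 0
R0 = Σ lx·mx = 0.5458 → 0.55

0.55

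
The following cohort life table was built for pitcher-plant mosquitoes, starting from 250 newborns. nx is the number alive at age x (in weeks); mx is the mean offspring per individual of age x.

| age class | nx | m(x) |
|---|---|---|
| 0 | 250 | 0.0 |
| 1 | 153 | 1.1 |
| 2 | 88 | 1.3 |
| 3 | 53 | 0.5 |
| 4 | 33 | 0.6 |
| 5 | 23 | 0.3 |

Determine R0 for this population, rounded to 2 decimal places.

lx = nx/n0 = nx/250: 1, 0.612, 0.352, 0.212, 0.132, 0.092
lx·mx by age: 0, 0.6732, 0.4576, 0.106, 0.0792, 0.0276
R0 = Σ lx·mx = 1.3436 → 1.34

1.34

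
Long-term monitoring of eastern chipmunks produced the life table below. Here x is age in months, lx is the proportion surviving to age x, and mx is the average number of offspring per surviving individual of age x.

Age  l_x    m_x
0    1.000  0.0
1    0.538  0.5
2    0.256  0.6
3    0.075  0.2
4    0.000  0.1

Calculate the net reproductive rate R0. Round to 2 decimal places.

0.44

lx·mx by age: 0, 0.269, 0.1536, 0.015, 0
R0 = Σ lx·mx = 0.4376 → 0.44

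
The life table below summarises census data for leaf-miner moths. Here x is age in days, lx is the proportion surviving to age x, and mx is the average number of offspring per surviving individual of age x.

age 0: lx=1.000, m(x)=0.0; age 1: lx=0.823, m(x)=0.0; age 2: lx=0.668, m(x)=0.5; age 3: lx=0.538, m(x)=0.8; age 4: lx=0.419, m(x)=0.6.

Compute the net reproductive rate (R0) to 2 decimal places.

lx·mx by age: 0, 0, 0.334, 0.4304, 0.2514
R0 = Σ lx·mx = 1.0158 → 1.02

1.02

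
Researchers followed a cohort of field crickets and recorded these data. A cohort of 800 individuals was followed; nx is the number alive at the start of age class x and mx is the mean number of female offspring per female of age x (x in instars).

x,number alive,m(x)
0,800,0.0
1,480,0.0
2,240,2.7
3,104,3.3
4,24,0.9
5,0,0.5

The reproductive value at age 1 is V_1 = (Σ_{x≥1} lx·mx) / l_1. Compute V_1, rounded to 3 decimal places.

2.110

lx = nx/n0 = nx/800: 1, 0.6, 0.3, 0.13, 0.03, 0
lx·mx for x ≥ 1: 0, 0.81, 0.429, 0.027, 0 → sum = 1.266
V_1 = 1.266 / l_1 = 1.266 / 0.6 = 2.11 → 2.110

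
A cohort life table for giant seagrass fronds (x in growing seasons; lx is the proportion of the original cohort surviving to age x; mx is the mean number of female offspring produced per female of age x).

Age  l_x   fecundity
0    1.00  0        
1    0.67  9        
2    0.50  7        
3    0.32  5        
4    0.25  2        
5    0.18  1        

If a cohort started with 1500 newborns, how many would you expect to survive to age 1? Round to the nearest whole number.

1005

Expected survivors = N0 · l_1 = 1500 × 0.67 = 1005 → 1005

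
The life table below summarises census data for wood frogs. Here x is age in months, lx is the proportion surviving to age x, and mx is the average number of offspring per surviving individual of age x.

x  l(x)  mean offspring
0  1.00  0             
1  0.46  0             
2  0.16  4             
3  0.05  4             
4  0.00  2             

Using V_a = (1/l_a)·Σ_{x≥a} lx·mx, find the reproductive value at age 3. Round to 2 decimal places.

4.00

lx·mx for x ≥ 3: 0.2, 0 → sum = 0.2
V_3 = 0.2 / l_3 = 0.2 / 0.05 = 4 → 4.00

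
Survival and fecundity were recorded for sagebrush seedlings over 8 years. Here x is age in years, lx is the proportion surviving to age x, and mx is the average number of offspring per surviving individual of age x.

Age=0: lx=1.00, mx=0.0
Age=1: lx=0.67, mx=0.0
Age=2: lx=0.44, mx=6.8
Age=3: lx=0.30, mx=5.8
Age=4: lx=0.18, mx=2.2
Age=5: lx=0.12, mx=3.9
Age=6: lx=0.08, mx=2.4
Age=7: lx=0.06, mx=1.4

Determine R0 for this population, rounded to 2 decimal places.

5.87

lx·mx by age: 0, 0, 2.992, 1.74, 0.396, 0.468, 0.192, 0.084
R0 = Σ lx·mx = 5.872 → 5.87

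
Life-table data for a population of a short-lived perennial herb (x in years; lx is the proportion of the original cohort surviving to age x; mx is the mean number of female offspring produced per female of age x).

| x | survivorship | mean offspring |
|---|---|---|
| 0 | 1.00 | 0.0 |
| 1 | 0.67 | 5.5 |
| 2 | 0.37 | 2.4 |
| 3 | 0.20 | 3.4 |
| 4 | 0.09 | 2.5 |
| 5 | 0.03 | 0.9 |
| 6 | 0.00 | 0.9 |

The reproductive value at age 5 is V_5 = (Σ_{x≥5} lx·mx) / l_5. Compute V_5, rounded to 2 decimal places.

0.90

lx·mx for x ≥ 5: 0.027, 0 → sum = 0.027
V_5 = 0.027 / l_5 = 0.027 / 0.03 = 0.9 → 0.90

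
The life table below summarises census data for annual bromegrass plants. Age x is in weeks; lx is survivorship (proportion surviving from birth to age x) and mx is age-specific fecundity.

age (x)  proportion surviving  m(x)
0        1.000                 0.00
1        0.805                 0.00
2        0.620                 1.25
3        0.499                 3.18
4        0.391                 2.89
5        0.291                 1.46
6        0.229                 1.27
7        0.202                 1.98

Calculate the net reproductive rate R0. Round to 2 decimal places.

4.61

lx·mx by age: 0, 0, 0.775, 1.58682, 1.12999, 0.42486, 0.29083, 0.39996
R0 = Σ lx·mx = 4.60746 → 4.61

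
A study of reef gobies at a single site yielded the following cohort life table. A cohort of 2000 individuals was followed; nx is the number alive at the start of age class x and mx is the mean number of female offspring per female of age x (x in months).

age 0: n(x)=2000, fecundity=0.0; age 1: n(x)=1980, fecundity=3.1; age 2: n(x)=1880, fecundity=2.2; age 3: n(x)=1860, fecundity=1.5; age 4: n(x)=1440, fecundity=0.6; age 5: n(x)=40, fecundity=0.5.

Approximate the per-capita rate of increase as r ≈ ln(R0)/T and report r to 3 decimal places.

lx = nx/n0 = nx/2000: 1, 0.99, 0.94, 0.93, 0.72, 0.02
R0 = Σ lx·mx = 0 + 3.069 + 2.068 + 1.395 + 0.432 + 0.01 = 6.974
Σ x·lx·mx = 13.168; T = 13.168/6.974 = 1.88816…
r ≈ ln(R0)/T = ln(6.974)/1.88816… = 1.02862… → 1.029

1.029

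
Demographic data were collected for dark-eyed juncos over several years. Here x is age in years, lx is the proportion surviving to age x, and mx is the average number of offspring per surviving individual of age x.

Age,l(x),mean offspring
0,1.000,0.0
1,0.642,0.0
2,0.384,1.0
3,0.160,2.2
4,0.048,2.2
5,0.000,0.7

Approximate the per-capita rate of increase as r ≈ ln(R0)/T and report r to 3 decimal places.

-0.065

R0 = Σ lx·mx = 0 + 0 + 0.384 + 0.352 + 0.1056 + 0 = 0.8416
Σ x·lx·mx = 2.2464; T = 2.2464/0.8416 = 2.6692…
r ≈ ln(R0)/T = ln(0.8416)/2.6692… = -0.06461… → -0.065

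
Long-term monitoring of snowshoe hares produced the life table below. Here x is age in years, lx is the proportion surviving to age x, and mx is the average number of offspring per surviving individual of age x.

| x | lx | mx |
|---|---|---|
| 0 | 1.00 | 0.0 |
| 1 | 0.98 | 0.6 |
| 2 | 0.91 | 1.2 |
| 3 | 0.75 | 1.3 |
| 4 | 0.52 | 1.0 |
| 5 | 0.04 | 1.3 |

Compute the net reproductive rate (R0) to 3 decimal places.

3.227

lx·mx by age: 0, 0.588, 1.092, 0.975, 0.52, 0.052
R0 = Σ lx·mx = 3.227 → 3.227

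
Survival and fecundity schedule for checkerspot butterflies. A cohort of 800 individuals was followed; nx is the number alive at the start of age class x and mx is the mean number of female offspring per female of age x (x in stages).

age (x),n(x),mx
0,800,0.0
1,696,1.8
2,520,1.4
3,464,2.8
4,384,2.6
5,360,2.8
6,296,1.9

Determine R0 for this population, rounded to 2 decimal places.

7.31

lx = nx/n0 = nx/800: 1, 0.87, 0.65, 0.58, 0.48, 0.45, 0.37
lx·mx by age: 0, 1.566, 0.91, 1.624, 1.248, 1.26, 0.703
R0 = Σ lx·mx = 7.311 → 7.31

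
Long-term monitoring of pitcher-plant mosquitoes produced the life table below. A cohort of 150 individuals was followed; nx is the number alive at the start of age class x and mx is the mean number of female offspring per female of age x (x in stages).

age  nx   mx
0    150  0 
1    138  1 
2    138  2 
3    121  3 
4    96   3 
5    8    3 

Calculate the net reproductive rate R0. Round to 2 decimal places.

lx = nx/n0 = nx/150: 1, 0.92, 0.92, 0.80667…, 0.64, 0.05333…
lx·mx by age: 0, 0.92, 1.84, 2.42…, 1.92, 0.16…
R0 = Σ lx·mx = 7.26… → 7.26

7.26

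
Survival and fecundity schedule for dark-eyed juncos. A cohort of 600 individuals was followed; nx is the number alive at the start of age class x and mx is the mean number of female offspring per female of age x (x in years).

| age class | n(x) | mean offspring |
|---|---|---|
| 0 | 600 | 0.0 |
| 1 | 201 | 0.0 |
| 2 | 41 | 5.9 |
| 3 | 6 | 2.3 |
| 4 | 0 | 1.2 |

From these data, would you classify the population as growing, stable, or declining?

declining

lx = nx/n0 = nx/600: 1, 0.335, 0.06833…, 0.01, 0
R0 = Σ lx·mx = 0 + 0 + 0.403167… + 0.023 + 0 = 0.426167…
R0 < 1, so the population is declining.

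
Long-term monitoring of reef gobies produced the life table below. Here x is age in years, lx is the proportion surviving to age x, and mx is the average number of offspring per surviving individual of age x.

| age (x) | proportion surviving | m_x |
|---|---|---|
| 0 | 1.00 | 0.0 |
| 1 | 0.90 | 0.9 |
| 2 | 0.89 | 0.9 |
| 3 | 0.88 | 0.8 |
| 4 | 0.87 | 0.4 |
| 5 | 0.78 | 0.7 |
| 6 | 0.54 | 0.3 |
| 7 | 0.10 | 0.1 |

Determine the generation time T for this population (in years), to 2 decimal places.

lx·mx: 0, 0.81, 0.801, 0.704, 0.348, 0.546, 0.162, 0.01 → R0 = 3.381
x·lx·mx: 0, 0.81, 1.602, 2.112, 1.392, 2.73, 0.972, 0.07 → Σ = 9.688
T = 9.688 / 3.381 = 2.865424… → 2.87

2.87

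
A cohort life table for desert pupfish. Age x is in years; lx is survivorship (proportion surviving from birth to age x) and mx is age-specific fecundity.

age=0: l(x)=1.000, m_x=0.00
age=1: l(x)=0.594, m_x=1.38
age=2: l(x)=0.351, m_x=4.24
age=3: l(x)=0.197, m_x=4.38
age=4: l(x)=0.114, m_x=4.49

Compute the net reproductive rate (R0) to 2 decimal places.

lx·mx by age: 0, 0.81972, 1.48824, 0.86286, 0.51186
R0 = Σ lx·mx = 3.68268 → 3.68

3.68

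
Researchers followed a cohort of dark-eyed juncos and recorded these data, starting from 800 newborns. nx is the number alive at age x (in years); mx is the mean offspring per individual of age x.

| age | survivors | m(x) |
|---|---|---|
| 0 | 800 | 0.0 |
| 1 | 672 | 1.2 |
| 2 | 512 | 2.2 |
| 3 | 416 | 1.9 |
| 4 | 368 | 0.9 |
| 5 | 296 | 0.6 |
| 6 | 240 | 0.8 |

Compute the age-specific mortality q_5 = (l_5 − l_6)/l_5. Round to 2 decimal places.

0.19

lx = nx/n0 = nx/800: 1, 0.84, 0.64, 0.52, 0.46, 0.37, 0.3
q_5 = (l_5 − l_6) / l_5 = (0.37 − 0.3) / 0.37
     = 0.07 / 0.37 = 0.189189… → 0.19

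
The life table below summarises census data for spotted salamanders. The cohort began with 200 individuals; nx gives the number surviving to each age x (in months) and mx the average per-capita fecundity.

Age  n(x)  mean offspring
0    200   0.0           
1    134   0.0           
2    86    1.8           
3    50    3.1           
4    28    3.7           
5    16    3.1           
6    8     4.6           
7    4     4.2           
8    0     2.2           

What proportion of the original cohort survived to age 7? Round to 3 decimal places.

0.020

l_7 = n_7/n_0 = 4/200 = 0.02 → 0.020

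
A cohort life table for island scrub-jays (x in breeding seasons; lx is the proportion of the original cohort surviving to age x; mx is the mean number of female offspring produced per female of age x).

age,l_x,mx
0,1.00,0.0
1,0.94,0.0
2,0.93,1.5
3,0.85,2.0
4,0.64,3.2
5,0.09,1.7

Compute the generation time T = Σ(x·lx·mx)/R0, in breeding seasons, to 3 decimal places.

lx·mx: 0, 0, 1.395, 1.7, 2.048, 0.153 → R0 = 5.296
x·lx·mx: 0, 0, 2.79, 5.1, 8.192, 0.765 → Σ = 16.847
T = 16.847 / 5.296 = 3.18108… → 3.181

3.181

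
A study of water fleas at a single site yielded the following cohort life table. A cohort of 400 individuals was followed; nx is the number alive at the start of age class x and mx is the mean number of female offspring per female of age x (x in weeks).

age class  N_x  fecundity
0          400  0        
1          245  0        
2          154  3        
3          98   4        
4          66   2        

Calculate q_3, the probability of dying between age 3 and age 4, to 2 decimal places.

lx = nx/n0 = nx/400: 1, 0.6125, 0.385, 0.245, 0.165
q_3 = (l_3 − l_4) / l_3 = (0.245 − 0.165) / 0.245
     = 0.08 / 0.245 = 0.326531… → 0.33

0.33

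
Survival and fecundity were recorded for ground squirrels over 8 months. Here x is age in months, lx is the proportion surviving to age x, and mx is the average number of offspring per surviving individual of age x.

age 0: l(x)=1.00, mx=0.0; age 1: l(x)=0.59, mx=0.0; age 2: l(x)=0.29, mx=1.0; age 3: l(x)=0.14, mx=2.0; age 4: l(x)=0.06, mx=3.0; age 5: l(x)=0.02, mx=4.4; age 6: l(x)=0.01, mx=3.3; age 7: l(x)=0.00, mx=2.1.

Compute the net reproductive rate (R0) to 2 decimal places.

lx·mx by age: 0, 0, 0.29, 0.28, 0.18, 0.088, 0.033, 0
R0 = Σ lx·mx = 0.871 → 0.87

0.87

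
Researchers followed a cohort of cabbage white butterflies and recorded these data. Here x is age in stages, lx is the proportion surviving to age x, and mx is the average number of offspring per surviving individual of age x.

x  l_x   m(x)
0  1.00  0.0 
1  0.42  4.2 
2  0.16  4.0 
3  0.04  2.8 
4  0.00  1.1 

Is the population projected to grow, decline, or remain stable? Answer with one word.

growing

R0 = Σ lx·mx = 0 + 1.764 + 0.64 + 0.112 + 0 = 2.516
R0 > 1, so the population is growing.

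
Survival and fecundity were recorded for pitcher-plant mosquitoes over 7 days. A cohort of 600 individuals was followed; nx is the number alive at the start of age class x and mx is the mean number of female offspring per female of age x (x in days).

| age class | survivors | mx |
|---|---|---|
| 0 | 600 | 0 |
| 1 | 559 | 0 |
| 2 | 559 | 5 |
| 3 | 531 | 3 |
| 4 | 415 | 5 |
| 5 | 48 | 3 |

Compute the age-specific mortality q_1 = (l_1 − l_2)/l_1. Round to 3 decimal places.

lx = nx/n0 = nx/600: 1, 0.93167…, 0.93167…, 0.885, 0.69167…, 0.08
q_1 = (l_1 − l_2) / l_1 = (0.931667… − 0.931667…) / 0.931667…
     = 0 / 0.931667… = 0 → 0.000

0.000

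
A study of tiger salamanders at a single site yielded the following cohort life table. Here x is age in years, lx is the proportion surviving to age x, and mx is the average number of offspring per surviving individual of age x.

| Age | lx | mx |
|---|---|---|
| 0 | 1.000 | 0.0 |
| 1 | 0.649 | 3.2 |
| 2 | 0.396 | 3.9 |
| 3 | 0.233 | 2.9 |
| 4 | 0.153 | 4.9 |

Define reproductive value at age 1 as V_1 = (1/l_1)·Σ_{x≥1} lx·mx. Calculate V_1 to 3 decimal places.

7.776

lx·mx for x ≥ 1: 2.0768, 1.5444, 0.6757, 0.7497 → sum = 5.0466
V_1 = 5.0466 / l_1 = 5.0466 / 0.649 = 7.775963… → 7.776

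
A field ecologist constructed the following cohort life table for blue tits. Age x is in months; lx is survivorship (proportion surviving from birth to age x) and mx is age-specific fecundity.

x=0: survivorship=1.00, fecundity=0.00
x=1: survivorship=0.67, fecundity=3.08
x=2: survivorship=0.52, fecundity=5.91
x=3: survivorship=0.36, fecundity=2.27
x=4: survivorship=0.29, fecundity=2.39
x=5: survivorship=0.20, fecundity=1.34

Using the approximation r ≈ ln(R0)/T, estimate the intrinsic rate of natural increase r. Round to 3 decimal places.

R0 = Σ lx·mx = 0 + 2.0636 + 3.0732 + 0.8172 + 0.6931 + 0.268 = 6.9151
Σ x·lx·mx = 14.774; T = 14.774/6.9151 = 2.13648…
r ≈ ln(R0)/T = ln(6.9151)/2.13648… = 0.90509… → 0.905

0.905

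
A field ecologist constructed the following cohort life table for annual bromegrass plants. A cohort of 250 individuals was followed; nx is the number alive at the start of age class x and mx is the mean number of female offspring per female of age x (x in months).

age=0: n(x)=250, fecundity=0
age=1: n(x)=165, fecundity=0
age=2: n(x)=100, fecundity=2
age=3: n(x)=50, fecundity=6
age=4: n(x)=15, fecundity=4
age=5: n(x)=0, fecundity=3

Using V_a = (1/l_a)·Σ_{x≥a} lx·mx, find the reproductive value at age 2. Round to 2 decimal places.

5.60

lx = nx/n0 = nx/250: 1, 0.66, 0.4, 0.2, 0.06, 0
lx·mx for x ≥ 2: 0.8, 1.2, 0.24, 0 → sum = 2.24
V_2 = 2.24 / l_2 = 2.24 / 0.4 = 5.6 → 5.60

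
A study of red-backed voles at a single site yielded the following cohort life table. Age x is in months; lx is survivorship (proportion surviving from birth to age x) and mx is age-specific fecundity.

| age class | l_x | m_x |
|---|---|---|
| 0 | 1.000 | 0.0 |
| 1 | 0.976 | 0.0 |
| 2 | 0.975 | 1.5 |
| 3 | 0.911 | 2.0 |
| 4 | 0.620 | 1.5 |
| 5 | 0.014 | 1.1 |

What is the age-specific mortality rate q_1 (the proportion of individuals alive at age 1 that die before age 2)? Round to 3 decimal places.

0.001

q_1 = (l_1 − l_2) / l_1 = (0.976 − 0.975) / 0.976
     = 0.001 / 0.976 = 0.001025… → 0.001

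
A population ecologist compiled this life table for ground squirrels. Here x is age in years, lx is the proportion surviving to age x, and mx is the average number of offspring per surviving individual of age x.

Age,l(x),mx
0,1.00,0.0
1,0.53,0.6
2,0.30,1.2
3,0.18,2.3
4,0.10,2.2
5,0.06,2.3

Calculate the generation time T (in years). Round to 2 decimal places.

2.66

lx·mx: 0, 0.318, 0.36, 0.414, 0.22, 0.138 → R0 = 1.45
x·lx·mx: 0, 0.318, 0.72, 1.242, 0.88, 0.69 → Σ = 3.85
T = 3.85 / 1.45 = 2.655172… → 2.66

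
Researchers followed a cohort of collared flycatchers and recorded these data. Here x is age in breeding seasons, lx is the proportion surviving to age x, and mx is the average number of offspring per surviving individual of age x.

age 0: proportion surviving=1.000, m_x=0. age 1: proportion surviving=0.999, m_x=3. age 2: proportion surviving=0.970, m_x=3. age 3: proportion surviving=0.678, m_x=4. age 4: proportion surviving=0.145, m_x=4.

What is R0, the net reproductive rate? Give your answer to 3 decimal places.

9.199

lx·mx by age: 0, 2.997, 2.91, 2.712, 0.58
R0 = Σ lx·mx = 9.199 → 9.199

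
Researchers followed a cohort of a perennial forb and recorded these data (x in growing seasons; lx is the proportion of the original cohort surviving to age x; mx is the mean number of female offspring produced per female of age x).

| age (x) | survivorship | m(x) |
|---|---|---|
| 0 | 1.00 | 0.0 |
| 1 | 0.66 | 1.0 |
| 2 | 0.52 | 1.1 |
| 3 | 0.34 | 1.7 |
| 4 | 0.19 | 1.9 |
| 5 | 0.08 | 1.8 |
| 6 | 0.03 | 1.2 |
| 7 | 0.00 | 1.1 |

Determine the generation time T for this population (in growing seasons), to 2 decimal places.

2.52

lx·mx: 0, 0.66, 0.572, 0.578, 0.361, 0.144, 0.036, 0 → R0 = 2.351
x·lx·mx: 0, 0.66, 1.144, 1.734, 1.444, 0.72, 0.216, 0 → Σ = 5.918
T = 5.918 / 2.351 = 2.517227… → 2.52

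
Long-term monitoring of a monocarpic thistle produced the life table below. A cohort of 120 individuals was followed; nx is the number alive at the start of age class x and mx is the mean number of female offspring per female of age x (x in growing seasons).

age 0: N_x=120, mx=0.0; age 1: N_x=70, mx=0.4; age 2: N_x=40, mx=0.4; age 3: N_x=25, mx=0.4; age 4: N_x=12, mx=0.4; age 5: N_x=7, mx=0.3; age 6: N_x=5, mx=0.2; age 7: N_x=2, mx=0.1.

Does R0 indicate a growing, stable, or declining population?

lx = nx/n0 = nx/120: 1, 0.58333…, 0.33333…, 0.20833…, 0.1, 0.05833…, 0.04167…, 0.01667…
R0 = Σ lx·mx = 0 + 0.233333… + 0.133333… + 0.083333… + 0.04 + 0.0175… + 0.008333… + 0.001667… = 0.5175…
R0 < 1, so the population is declining.

declining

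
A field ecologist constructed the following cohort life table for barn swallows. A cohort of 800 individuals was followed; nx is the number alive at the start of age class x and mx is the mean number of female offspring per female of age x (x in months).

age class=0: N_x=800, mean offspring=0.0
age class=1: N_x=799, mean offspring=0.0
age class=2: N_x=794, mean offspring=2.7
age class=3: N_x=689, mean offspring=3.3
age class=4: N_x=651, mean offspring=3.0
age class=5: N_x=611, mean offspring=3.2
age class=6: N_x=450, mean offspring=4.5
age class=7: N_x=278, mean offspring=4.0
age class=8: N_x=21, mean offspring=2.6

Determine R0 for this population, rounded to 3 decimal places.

lx = nx/n0 = nx/800: 1, 0.99875, 0.9925, 0.86125, 0.81375, 0.76375, 0.5625, 0.3475, 0.02625
lx·mx by age: 0, 0, 2.67975, 2.842125, 2.44125, 2.444, 2.53125, 1.39, 0.06825
R0 = Σ lx·mx = 14.396625 → 14.397

14.397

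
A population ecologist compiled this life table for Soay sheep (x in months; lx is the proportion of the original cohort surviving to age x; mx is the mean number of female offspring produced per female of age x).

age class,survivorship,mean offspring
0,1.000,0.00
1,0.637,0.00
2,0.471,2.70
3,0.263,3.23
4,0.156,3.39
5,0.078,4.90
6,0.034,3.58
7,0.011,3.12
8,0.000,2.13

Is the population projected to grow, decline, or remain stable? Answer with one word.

R0 = Σ lx·mx = 0 + 0 + 1.2717 + 0.84949 + 0.52884 + 0.3822 + 0.12172 + 0.03432 + 0 = 3.18827
R0 > 1, so the population is growing.

growing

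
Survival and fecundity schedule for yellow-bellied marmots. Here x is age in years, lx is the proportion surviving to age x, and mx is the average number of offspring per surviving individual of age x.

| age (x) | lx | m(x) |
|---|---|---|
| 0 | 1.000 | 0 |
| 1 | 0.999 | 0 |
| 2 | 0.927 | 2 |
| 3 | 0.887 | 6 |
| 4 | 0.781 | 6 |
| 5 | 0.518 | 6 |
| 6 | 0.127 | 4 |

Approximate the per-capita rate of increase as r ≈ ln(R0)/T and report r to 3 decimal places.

R0 = Σ lx·mx = 0 + 0 + 1.854 + 5.322 + 4.686 + 3.108 + 0.508 = 15.478
Σ x·lx·mx = 57.006; T = 57.006/15.478 = 3.68303…
r ≈ ln(R0)/T = ln(15.478)/3.68303… = 0.74379… → 0.744

0.744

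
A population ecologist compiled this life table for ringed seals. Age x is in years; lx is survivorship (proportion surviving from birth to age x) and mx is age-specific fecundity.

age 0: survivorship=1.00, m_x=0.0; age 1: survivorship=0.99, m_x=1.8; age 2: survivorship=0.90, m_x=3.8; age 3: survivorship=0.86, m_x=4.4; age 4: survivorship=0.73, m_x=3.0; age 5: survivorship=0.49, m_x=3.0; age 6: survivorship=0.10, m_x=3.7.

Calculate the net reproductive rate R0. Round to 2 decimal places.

lx·mx by age: 0, 1.782, 3.42, 3.784, 2.19, 1.47, 0.37
R0 = Σ lx·mx = 13.016 → 13.02

13.02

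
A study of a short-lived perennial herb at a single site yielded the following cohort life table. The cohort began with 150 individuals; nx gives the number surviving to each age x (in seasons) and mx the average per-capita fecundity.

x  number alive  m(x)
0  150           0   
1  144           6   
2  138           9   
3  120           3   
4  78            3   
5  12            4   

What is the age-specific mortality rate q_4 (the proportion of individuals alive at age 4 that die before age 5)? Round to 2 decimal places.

0.85

lx = nx/n0 = nx/150: 1, 0.96, 0.92, 0.8, 0.52, 0.08
q_4 = (l_4 − l_5) / l_4 = (0.52 − 0.08) / 0.52
     = 0.44 / 0.52 = 0.846154… → 0.85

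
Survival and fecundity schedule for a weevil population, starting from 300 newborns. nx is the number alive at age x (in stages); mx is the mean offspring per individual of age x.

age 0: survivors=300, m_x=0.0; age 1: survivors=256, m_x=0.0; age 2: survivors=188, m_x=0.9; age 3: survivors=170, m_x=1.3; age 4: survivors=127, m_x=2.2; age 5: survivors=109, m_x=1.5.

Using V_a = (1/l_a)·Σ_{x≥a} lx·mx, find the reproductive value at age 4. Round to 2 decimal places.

lx = nx/n0 = nx/300: 1, 0.85333…, 0.62667…, 0.56667…, 0.42333…, 0.36333…
lx·mx for x ≥ 4: 0.931333…, 0.545… → sum = 1.476333…
V_4 = 1.476333… / l_4 = 1.476333… / 0.423333… = 3.487402… → 3.49

3.49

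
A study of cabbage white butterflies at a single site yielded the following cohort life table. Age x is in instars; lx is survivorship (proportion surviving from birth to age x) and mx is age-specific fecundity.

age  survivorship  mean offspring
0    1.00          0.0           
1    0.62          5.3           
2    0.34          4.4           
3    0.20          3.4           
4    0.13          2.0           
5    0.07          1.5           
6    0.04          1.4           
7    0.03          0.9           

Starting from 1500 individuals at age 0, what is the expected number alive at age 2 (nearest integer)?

510

Expected survivors = N0 · l_2 = 1500 × 0.34 = 510 → 510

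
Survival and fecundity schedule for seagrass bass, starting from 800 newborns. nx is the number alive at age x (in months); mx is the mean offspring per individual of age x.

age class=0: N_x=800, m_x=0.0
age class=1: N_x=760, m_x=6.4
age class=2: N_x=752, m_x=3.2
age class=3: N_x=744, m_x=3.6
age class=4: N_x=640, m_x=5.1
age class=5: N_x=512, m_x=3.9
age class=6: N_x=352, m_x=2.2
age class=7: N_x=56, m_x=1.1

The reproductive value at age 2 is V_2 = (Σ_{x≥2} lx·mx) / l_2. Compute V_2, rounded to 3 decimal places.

14.869

lx = nx/n0 = nx/800: 1, 0.95, 0.94, 0.93, 0.8, 0.64, 0.44, 0.07
lx·mx for x ≥ 2: 3.008, 3.348, 4.08, 2.496, 0.968, 0.077 → sum = 13.977
V_2 = 13.977 / l_2 = 13.977 / 0.94 = 14.869149… → 14.869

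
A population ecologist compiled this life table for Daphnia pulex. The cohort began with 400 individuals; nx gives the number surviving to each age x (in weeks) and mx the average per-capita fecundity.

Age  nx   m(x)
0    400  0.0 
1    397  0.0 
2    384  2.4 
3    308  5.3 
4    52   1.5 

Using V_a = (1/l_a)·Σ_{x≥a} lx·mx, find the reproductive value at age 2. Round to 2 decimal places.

6.85

lx = nx/n0 = nx/400: 1, 0.9925, 0.96, 0.77, 0.13
lx·mx for x ≥ 2: 2.304, 4.081, 0.195 → sum = 6.58
V_2 = 6.58 / l_2 = 6.58 / 0.96 = 6.854167… → 6.85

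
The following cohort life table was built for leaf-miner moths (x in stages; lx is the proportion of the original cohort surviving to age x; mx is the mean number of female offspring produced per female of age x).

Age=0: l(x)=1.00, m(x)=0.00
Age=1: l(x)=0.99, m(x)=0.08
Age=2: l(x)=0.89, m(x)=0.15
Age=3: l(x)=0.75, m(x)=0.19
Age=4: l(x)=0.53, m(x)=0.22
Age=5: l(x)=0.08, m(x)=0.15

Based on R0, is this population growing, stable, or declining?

R0 = Σ lx·mx = 0 + 0.0792 + 0.1335 + 0.1425 + 0.1166 + 0.012 = 0.4838
R0 < 1, so the population is declining.

declining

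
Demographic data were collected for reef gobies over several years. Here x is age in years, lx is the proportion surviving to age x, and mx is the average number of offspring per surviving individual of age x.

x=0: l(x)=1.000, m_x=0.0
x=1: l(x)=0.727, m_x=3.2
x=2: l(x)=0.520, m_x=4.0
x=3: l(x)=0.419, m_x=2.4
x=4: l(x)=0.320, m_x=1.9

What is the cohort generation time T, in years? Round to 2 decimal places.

lx·mx: 0, 2.3264, 2.08, 1.0056, 0.608 → R0 = 6.02
x·lx·mx: 0, 2.3264, 4.16, 3.0168, 2.432 → Σ = 11.9352
T = 11.9352 / 6.02 = 1.982591… → 1.98

1.98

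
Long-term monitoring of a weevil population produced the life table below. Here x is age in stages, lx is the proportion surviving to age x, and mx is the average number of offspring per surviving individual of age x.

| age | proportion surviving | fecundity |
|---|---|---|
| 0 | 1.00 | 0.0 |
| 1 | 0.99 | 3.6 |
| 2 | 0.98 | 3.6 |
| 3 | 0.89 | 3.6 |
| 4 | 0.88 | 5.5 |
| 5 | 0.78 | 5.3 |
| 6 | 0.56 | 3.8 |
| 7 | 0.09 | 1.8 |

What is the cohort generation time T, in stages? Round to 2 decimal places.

3.44

lx·mx: 0, 3.564, 3.528, 3.204, 4.84, 4.134, 2.128, 0.162 → R0 = 21.56
x·lx·mx: 0, 3.564, 7.056, 9.612, 19.36, 20.67, 12.768, 1.134 → Σ = 74.164
T = 74.164 / 21.56 = 3.439889… → 3.44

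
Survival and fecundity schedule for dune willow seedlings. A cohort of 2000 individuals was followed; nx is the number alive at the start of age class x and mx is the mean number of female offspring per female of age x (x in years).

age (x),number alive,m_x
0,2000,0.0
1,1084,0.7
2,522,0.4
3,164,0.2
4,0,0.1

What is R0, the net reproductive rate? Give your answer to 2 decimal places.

0.50

lx = nx/n0 = nx/2000: 1, 0.542, 0.261, 0.082, 0
lx·mx by age: 0, 0.3794, 0.1044, 0.0164, 0
R0 = Σ lx·mx = 0.5002 → 0.50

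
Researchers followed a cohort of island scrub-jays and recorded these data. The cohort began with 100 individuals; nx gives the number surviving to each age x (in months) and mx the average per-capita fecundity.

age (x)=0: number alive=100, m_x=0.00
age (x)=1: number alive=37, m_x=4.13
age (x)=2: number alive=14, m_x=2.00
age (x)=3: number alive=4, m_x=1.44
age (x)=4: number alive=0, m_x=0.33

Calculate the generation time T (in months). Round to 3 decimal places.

1.212

lx = nx/n0 = nx/100: 1, 0.37, 0.14, 0.04, 0
lx·mx: 0, 1.5281, 0.28, 0.0576, 0 → R0 = 1.8657
x·lx·mx: 0, 1.5281, 0.56, 0.1728, 0 → Σ = 2.2609
T = 2.2609 / 1.8657 = 1.211824… → 1.212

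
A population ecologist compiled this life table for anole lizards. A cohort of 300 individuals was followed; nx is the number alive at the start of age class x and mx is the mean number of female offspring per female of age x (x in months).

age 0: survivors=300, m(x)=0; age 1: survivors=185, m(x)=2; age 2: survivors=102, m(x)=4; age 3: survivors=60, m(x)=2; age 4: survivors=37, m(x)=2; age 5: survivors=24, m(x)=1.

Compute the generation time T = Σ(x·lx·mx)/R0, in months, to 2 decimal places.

lx = nx/n0 = nx/300: 1, 0.61667…, 0.34, 0.2, 0.12333…, 0.08
lx·mx: 0, 1.233333…, 1.36, 0.4, 0.246667…, 0.08 → R0 = 3.32…
x·lx·mx: 0, 1.233333…, 2.72, 1.2, 0.986667…, 0.4 → Σ = 6.54…
T = 6.54… / 3.32… = 1.96988… → 1.97

1.97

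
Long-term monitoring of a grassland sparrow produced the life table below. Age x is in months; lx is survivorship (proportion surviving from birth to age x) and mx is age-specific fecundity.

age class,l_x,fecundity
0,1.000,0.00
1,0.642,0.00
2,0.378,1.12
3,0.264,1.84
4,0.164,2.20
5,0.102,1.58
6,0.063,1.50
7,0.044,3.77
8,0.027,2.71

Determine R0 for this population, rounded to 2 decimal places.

1.76

lx·mx by age: 0, 0, 0.42336, 0.48576, 0.3608, 0.16116, 0.0945, 0.16588, 0.07317
R0 = Σ lx·mx = 1.76463 → 1.76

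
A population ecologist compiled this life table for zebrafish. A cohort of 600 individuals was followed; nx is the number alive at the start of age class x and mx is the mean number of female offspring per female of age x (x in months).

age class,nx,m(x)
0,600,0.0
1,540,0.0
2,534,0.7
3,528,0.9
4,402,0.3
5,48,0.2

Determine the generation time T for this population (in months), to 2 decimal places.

2.76

lx = nx/n0 = nx/600: 1, 0.9, 0.89, 0.88, 0.67, 0.08
lx·mx: 0, 0, 0.623, 0.792, 0.201, 0.016 → R0 = 1.632
x·lx·mx: 0, 0, 1.246, 2.376, 0.804, 0.08 → Σ = 4.506
T = 4.506 / 1.632 = 2.761029… → 2.76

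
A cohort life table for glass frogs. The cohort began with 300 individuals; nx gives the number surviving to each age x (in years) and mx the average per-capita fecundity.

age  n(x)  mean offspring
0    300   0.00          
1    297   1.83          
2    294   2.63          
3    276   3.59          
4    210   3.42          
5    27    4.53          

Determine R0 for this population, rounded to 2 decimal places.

10.49

lx = nx/n0 = nx/300: 1, 0.99, 0.98, 0.92, 0.7, 0.09
lx·mx by age: 0, 1.8117, 2.5774, 3.3028, 2.394, 0.4077
R0 = Σ lx·mx = 10.4936 → 10.49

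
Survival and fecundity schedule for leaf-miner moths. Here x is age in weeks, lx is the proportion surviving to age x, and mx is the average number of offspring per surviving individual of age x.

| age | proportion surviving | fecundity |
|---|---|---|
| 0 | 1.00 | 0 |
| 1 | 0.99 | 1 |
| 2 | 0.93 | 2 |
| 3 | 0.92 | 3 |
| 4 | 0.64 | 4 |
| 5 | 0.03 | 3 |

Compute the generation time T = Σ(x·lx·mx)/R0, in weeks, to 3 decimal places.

lx·mx: 0, 0.99, 1.86, 2.76, 2.56, 0.09 → R0 = 8.26
x·lx·mx: 0, 0.99, 3.72, 8.28, 10.24, 0.45 → Σ = 23.68
T = 23.68 / 8.26 = 2.866828… → 2.867

2.867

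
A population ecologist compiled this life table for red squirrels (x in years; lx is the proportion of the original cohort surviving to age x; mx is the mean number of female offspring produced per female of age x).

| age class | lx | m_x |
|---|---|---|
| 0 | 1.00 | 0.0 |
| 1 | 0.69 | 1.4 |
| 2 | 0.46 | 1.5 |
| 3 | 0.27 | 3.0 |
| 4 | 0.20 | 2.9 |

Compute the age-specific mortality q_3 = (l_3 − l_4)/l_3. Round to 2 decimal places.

0.26

q_3 = (l_3 − l_4) / l_3 = (0.27 − 0.2) / 0.27
     = 0.07 / 0.27 = 0.259259… → 0.26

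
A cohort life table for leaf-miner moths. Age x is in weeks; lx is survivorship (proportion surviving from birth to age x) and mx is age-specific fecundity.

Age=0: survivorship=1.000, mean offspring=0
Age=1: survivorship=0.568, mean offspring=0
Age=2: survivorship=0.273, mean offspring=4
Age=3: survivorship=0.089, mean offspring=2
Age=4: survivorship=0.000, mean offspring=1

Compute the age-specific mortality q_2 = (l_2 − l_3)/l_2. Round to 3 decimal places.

q_2 = (l_2 − l_3) / l_2 = (0.273 − 0.089) / 0.273
     = 0.184 / 0.273 = 0.673993… → 0.674

0.674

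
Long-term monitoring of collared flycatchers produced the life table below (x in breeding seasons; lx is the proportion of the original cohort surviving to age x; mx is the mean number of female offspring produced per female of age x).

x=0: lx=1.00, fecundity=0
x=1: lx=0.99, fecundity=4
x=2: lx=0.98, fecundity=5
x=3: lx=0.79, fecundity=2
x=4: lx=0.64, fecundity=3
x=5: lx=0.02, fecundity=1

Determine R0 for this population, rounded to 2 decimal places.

lx·mx by age: 0, 3.96, 4.9, 1.58, 1.92, 0.02
R0 = Σ lx·mx = 12.38 → 12.38

12.38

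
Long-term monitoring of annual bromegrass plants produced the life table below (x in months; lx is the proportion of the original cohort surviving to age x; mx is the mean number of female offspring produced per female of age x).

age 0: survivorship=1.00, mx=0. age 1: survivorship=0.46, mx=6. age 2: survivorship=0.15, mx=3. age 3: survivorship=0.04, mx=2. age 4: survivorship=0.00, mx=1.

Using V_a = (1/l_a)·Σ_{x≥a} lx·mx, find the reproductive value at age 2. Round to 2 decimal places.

3.53

lx·mx for x ≥ 2: 0.45, 0.08, 0 → sum = 0.53
V_2 = 0.53 / l_2 = 0.53 / 0.15 = 3.533333… → 3.53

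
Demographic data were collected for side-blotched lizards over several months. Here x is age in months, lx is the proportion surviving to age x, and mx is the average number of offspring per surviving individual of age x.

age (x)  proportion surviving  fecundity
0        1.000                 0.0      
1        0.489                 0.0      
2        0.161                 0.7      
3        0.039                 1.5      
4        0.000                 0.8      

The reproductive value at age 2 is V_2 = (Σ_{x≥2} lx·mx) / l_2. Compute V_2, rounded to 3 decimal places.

lx·mx for x ≥ 2: 0.1127, 0.0585, 0 → sum = 0.1712
V_2 = 0.1712 / l_2 = 0.1712 / 0.161 = 1.063354… → 1.063

1.063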